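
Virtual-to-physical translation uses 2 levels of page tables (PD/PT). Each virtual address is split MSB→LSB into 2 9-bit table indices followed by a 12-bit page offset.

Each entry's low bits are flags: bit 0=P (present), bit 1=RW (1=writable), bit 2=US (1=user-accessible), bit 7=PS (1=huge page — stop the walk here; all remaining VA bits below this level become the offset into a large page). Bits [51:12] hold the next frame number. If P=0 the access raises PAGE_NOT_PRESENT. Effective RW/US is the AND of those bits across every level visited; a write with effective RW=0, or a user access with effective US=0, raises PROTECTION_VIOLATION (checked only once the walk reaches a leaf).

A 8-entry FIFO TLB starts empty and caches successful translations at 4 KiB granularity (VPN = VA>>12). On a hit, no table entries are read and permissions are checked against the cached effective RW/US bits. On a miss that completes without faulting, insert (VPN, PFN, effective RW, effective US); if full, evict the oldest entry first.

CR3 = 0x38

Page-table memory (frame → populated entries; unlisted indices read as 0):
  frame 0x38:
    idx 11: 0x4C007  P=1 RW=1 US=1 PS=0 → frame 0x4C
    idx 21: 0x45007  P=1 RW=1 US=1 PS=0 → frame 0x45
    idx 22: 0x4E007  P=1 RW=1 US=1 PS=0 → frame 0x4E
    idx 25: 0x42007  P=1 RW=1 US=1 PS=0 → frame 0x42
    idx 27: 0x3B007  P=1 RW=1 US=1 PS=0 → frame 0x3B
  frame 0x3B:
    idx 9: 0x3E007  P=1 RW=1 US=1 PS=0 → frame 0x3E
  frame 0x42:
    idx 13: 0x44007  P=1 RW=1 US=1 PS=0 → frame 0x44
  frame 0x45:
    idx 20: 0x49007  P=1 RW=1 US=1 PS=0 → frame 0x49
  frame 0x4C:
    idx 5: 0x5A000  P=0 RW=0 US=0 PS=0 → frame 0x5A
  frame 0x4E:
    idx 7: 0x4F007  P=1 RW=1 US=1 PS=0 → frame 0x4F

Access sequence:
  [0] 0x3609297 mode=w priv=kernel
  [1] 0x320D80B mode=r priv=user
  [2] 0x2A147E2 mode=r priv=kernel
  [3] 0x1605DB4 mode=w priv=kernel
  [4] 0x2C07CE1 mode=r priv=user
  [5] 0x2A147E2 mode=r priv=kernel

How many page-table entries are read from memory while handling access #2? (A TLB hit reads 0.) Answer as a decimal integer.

Trace:
#0 VA=0x3609297 (w,kernel):
  lvl0: tbl 0x38, slot 27 ⇒ 0x3B007 (P1/RW1/US1/PS0)
  lvl1: tbl 0x3B, slot 9 ⇒ 0x3E007 (P1/RW1/US1/PS0)
  ⇒ phys 0x3E297  [2 reads]
#1 VA=0x320D80B (r,user):
  lvl0: tbl 0x38, slot 25 ⇒ 0x42007 (P1/RW1/US1/PS0)
  lvl1: tbl 0x42, slot 13 ⇒ 0x44007 (P1/RW1/US1/PS0)
  ⇒ phys 0x4480B  [2 reads]
#2 VA=0x2A147E2 (r,kernel):
  lvl0: tbl 0x38, slot 21 ⇒ 0x45007 (P1/RW1/US1/PS0)
  lvl1: tbl 0x45, slot 20 ⇒ 0x49007 (P1/RW1/US1/PS0)
  ⇒ phys 0x497E2  [2 reads]
#3 VA=0x1605DB4 (w,kernel):
  lvl0: tbl 0x38, slot 11 ⇒ 0x4C007 (P1/RW1/US1/PS0)
  lvl1: tbl 0x4C, slot 5 ⇒ 0x5A000 (P0/RW0/US0/PS0)
  ✗ PAGE_NOT_PRESENT  [2 reads]
#4 VA=0x2C07CE1 (r,user):
  lvl0: tbl 0x38, slot 22 ⇒ 0x4E007 (P1/RW1/US1/PS0)
  lvl1: tbl 0x4E, slot 7 ⇒ 0x4F007 (P1/RW1/US1/PS0)
  ⇒ phys 0x4FCE1  [2 reads]
#5 VA=0x2A147E2 (r,kernel):
  TLB hit vpn=0x2A14 → PA=0x497E2

Entries read for #2: 2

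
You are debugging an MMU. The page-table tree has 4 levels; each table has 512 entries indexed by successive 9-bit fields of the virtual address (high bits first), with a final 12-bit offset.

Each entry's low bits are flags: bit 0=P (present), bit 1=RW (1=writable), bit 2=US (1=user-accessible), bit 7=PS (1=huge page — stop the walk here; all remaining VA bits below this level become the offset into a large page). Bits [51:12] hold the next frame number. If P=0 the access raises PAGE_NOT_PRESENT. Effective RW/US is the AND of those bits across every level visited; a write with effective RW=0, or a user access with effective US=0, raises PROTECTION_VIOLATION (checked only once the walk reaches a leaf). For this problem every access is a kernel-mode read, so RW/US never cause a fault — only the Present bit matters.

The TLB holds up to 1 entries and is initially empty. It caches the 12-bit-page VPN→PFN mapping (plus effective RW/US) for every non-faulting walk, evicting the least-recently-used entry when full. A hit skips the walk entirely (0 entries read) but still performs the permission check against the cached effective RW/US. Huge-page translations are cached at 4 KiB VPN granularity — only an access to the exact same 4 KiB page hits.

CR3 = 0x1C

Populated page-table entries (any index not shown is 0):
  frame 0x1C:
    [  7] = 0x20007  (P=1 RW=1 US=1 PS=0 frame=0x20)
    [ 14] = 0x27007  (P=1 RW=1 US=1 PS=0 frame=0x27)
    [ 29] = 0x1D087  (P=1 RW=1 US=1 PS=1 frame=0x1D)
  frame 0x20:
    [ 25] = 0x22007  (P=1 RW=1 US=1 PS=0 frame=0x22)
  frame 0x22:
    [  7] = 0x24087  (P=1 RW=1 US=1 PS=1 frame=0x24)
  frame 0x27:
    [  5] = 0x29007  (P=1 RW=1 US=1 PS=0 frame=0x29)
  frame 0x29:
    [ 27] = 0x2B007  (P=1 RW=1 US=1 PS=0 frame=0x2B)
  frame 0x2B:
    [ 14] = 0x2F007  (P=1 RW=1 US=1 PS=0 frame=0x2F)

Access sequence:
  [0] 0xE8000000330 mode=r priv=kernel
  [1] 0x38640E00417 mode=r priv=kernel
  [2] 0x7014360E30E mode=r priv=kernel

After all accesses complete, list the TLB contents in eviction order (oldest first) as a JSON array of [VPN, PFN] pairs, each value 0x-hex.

Walk each access:
#0 VA=0xE8000000330 (r,kernel):
  L0: frame=0x1C idx=29 entry=0x1D087 [P=1 RW=1 US=1 PS=1]
  ✓ 0x1D330 (huge @L0)  — 1 lookups
#1 VA=0x38640E00417 (r,kernel):
  L0: frame=0x1C idx=7 entry=0x20007 [P=1 RW=1 US=1 PS=0]
  L1: frame=0x20 idx=25 entry=0x22007 [P=1 RW=1 US=1 PS=0]
  L2: frame=0x22 idx=7 entry=0x24087 [P=1 RW=1 US=1 PS=1]
  ✓ 0x24417 (huge @L2)  — 3 lookups
#2 VA=0x7014360E30E (r,kernel):
  L0: frame=0x1C idx=14 entry=0x27007 [P=1 RW=1 US=1 PS=0]
  L1: frame=0x27 idx=5 entry=0x29007 [P=1 RW=1 US=1 PS=0]
  L2: frame=0x29 idx=27 entry=0x2B007 [P=1 RW=1 US=1 PS=0]
  L3: frame=0x2B idx=14 entry=0x2F007 [P=1 RW=1 US=1 PS=0]
  ✓ 0x2F30E  — 4 lookups

TLB: [["0x7014360E", "0x2F"]]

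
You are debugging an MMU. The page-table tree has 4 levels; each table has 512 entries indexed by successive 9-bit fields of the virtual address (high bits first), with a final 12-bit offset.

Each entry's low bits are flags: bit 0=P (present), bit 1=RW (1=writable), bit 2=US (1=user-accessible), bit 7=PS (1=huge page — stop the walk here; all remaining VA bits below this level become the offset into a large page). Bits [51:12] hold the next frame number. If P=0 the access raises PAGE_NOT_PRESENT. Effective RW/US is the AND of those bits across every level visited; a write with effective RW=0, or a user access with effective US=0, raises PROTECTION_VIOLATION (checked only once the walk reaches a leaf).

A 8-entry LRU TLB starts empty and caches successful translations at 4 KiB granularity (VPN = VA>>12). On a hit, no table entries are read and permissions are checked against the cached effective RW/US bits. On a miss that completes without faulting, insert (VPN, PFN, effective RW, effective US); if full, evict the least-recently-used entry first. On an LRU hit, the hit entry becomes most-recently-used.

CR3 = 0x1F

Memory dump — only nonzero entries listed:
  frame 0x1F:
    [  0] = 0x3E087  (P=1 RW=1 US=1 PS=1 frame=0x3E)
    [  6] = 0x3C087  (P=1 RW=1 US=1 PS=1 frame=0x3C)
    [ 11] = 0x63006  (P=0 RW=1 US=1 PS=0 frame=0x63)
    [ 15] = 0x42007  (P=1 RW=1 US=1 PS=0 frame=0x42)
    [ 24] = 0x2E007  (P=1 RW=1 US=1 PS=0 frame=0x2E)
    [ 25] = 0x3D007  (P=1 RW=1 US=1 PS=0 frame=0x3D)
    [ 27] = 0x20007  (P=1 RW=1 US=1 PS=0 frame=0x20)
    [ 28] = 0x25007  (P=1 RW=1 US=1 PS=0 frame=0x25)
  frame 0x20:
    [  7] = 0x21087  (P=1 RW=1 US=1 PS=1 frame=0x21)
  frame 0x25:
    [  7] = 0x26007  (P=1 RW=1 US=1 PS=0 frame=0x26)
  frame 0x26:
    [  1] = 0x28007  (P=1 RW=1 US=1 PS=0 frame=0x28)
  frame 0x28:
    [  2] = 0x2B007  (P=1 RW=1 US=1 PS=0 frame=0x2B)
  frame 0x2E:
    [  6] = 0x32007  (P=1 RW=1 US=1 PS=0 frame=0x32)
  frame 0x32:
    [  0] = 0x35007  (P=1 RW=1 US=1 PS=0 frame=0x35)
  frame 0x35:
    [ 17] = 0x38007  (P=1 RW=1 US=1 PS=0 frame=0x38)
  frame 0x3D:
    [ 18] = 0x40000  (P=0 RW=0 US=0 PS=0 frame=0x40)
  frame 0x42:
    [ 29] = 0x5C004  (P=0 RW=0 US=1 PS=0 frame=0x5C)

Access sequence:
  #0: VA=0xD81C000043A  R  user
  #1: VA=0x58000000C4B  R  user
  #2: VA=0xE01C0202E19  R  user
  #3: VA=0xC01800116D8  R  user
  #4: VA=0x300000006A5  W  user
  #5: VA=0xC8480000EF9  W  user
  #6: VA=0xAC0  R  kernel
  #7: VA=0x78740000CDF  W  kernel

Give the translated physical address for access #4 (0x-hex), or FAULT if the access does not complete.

Trace:
#0 VA=0xD81C000043A (r,user):
  L0: frame=0x1F idx=27 entry=0x20007 [P=1 RW=1 US=1 PS=0]
  L1: frame=0x20 idx=7 entry=0x21087 [P=1 RW=1 US=1 PS=1]
  → PA=0x2143A (huge @L1)  (2 entries read)
#1 VA=0x58000000C4B (r,user):
  L0: frame=0x1F idx=11 entry=0x63006 [P=0 RW=1 US=1 PS=0]
  ✗ PAGE_NOT_PRESENT  [1 reads]
#2 VA=0xE01C0202E19 (r,user):
  L0: frame=0x1F idx=28 entry=0x25007 [P=1 RW=1 US=1 PS=0]
  L1: frame=0x25 idx=7 entry=0x26007 [P=1 RW=1 US=1 PS=0]
  L2: frame=0x26 idx=1 entry=0x28007 [P=1 RW=1 US=1 PS=0]
  L3: frame=0x28 idx=2 entry=0x2B007 [P=1 RW=1 US=1 PS=0]
  → PA=0x2BE19  (4 entries read)
#3 VA=0xC01800116D8 (r,user):
  L0: frame=0x1F idx=24 entry=0x2E007 [P=1 RW=1 US=1 PS=0]
  L1: frame=0x2E idx=6 entry=0x32007 [P=1 RW=1 US=1 PS=0]
  L2: frame=0x32 idx=0 entry=0x35007 [P=1 RW=1 US=1 PS=0]
  L3: frame=0x35 idx=17 entry=0x38007 [P=1 RW=1 US=1 PS=0]
  → PA=0x386D8  (4 entries read)
#4 VA=0x300000006A5 (w,user):
  L0: frame=0x1F idx=6 entry=0x3C087 [P=1 RW=1 US=1 PS=1]
  → PA=0x3C6A5 (huge @L0)  (1 entries read)
#5 VA=0xC8480000EF9 (w,user):
  L0: frame=0x1F idx=25 entry=0x3D007 [P=1 RW=1 US=1 PS=0]
  L1: frame=0x3D idx=18 entry=0x40000 [P=0 RW=0 US=0 PS=0]
  ✗ PAGE_NOT_PRESENT  [2 reads]
#6 VA=0xAC0 (r,kernel):
  L0: frame=0x1F idx=0 entry=0x3E087 [P=1 RW=1 US=1 PS=1]
  → PA=0x3EAC0 (huge @L0)  (1 entries read)
#7 VA=0x78740000CDF (w,kernel):
  L0: frame=0x1F idx=15 entry=0x42007 [P=1 RW=1 US=1 PS=0]
  L1: frame=0x42 idx=29 entry=0x5C004 [P=0 RW=0 US=1 PS=0]
  ✗ PAGE_NOT_PRESENT  [2 reads]

Access #4 PA: 0x3C6A5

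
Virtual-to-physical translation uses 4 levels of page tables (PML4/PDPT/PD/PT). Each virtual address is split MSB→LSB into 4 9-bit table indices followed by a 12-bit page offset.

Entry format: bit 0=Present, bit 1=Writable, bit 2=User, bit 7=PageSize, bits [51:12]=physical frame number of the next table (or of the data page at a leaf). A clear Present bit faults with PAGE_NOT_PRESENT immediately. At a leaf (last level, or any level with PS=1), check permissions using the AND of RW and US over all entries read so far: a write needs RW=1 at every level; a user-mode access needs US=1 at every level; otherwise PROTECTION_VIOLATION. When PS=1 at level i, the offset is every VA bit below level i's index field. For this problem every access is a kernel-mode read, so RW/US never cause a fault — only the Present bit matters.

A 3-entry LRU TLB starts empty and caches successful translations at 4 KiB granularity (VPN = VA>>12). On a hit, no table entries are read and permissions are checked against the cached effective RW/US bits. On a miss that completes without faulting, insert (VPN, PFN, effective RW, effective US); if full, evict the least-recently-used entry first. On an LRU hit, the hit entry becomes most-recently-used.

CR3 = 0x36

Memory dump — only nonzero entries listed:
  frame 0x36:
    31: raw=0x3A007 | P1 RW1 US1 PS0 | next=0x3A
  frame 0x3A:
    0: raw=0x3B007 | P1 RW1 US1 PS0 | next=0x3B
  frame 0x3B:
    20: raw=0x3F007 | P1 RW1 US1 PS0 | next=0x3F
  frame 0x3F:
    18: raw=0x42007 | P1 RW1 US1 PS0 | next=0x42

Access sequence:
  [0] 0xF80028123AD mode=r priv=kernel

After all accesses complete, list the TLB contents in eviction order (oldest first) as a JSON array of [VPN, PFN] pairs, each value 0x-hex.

Per-access translation:
#0 VA=0xF80028123AD (r,kernel):
  L0 @0x36[31] → 0x3A007  P=1,RW=1,US=1,PS=0
  L1 @0x3A[0] → 0x3B007  P=1,RW=1,US=1,PS=0
  L2 @0x3B[20] → 0x3F007  P=1,RW=1,US=1,PS=0
  L3 @0x3F[18] → 0x42007  P=1,RW=1,US=1,PS=0
  ⇒ phys 0x423AD  [4 reads]

TLB: [["0xF8002812", "0x42"]]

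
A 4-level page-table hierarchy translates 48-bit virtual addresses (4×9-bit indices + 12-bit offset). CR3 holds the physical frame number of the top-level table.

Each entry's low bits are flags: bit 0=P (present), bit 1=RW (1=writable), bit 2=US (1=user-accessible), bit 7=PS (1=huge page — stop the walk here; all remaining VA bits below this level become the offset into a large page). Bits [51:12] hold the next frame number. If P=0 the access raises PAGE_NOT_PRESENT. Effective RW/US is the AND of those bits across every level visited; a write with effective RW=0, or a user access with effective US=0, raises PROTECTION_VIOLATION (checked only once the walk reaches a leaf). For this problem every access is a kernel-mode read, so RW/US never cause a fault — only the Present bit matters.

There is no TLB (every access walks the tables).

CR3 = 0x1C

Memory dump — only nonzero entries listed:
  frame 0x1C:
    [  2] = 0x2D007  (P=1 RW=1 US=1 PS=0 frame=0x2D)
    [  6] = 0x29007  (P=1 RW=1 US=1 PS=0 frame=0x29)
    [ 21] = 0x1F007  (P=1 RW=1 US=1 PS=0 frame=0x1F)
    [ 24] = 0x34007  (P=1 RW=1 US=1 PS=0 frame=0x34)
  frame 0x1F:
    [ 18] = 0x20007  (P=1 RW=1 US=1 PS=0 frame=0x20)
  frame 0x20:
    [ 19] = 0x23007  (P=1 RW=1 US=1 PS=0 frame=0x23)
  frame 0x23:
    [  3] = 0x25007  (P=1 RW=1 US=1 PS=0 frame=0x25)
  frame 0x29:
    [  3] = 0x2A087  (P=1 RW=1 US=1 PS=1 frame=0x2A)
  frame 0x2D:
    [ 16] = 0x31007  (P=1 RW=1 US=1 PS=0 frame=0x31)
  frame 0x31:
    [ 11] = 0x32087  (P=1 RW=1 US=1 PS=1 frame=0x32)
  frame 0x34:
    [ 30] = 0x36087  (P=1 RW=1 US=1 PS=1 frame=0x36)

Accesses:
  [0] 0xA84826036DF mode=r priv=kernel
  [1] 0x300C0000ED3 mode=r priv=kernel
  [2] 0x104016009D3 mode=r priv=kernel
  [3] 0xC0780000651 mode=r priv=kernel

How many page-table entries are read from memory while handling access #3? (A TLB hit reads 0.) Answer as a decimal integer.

Per-access translation:
#0 VA=0xA84826036DF (r,kernel):
  L0: frame=0x1C idx=21 entry=0x1F007 [P=1 RW=1 US=1 PS=0]
  L1: frame=0x1F idx=18 entry=0x20007 [P=1 RW=1 US=1 PS=0]
  L2: frame=0x20 idx=19 entry=0x23007 [P=1 RW=1 US=1 PS=0]
  L3: frame=0x23 idx=3 entry=0x25007 [P=1 RW=1 US=1 PS=0]
  ⇒ phys 0x256DF  [4 reads]
#1 VA=0x300C0000ED3 (r,kernel):
  L0: frame=0x1C idx=6 entry=0x29007 [P=1 RW=1 US=1 PS=0]
  L1: frame=0x29 idx=3 entry=0x2A087 [P=1 RW=1 US=1 PS=1]
  ⇒ phys 0x2AED3 (huge @L1)  [2 reads]
#2 VA=0x104016009D3 (r,kernel):
  L0: frame=0x1C idx=2 entry=0x2D007 [P=1 RW=1 US=1 PS=0]
  L1: frame=0x2D idx=16 entry=0x31007 [P=1 RW=1 US=1 PS=0]
  L2: frame=0x31 idx=11 entry=0x32087 [P=1 RW=1 US=1 PS=1]
  ⇒ phys 0x329D3 (huge @L2)  [3 reads]
#3 VA=0xC0780000651 (r,kernel):
  L0: frame=0x1C idx=24 entry=0x34007 [P=1 RW=1 US=1 PS=0]
  L1: frame=0x34 idx=30 entry=0x36087 [P=1 RW=1 US=1 PS=1]
  ⇒ phys 0x36651 (huge @L1)  [2 reads]

Entries read for #3: 2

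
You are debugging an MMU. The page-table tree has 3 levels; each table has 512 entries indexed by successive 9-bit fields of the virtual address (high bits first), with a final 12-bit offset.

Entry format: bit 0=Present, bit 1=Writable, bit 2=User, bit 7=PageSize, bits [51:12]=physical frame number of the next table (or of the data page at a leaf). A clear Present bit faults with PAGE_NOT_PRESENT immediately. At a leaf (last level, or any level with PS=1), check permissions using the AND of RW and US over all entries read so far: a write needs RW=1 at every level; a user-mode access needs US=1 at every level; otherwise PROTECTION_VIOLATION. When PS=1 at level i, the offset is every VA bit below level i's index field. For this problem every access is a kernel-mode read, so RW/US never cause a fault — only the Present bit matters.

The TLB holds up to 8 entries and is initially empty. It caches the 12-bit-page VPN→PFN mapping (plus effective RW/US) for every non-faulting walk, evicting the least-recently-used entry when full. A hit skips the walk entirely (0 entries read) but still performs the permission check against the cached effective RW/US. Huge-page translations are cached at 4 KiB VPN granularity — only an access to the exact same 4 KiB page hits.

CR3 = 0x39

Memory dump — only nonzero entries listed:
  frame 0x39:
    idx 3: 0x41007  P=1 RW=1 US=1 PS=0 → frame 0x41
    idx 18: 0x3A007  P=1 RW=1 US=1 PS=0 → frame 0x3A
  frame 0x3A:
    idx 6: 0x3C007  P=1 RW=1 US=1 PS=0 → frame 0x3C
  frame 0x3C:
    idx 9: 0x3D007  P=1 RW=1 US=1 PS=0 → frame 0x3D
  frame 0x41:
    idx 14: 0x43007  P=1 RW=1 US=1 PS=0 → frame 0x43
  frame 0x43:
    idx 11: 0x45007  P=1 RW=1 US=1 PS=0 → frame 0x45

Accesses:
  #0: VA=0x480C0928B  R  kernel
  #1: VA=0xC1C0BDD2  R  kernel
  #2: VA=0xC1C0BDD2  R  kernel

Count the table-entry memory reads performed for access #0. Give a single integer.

Per-access translation:
#0 VA=0x480C0928B (r,kernel):
  L0: frame=0x39 idx=18 entry=0x3A007 [P=1 RW=1 US=1 PS=0]
  L1: frame=0x3A idx=6 entry=0x3C007 [P=1 RW=1 US=1 PS=0]
  L2: frame=0x3C idx=9 entry=0x3D007 [P=1 RW=1 US=1 PS=0]
  ⇒ phys 0x3D28B  [3 reads]
#1 VA=0xC1C0BDD2 (r,kernel):
  L0: frame=0x39 idx=3 entry=0x41007 [P=1 RW=1 US=1 PS=0]
  L1: frame=0x41 idx=14 entry=0x43007 [P=1 RW=1 US=1 PS=0]
  L2: frame=0x43 idx=11 entry=0x45007 [P=1 RW=1 US=1 PS=0]
  ⇒ phys 0x45DD2  [3 reads]
#2 VA=0xC1C0BDD2 (r,kernel):
  TLB hit vpn=0xC1C0B → PA=0x45DD2

Entries read for #0: 3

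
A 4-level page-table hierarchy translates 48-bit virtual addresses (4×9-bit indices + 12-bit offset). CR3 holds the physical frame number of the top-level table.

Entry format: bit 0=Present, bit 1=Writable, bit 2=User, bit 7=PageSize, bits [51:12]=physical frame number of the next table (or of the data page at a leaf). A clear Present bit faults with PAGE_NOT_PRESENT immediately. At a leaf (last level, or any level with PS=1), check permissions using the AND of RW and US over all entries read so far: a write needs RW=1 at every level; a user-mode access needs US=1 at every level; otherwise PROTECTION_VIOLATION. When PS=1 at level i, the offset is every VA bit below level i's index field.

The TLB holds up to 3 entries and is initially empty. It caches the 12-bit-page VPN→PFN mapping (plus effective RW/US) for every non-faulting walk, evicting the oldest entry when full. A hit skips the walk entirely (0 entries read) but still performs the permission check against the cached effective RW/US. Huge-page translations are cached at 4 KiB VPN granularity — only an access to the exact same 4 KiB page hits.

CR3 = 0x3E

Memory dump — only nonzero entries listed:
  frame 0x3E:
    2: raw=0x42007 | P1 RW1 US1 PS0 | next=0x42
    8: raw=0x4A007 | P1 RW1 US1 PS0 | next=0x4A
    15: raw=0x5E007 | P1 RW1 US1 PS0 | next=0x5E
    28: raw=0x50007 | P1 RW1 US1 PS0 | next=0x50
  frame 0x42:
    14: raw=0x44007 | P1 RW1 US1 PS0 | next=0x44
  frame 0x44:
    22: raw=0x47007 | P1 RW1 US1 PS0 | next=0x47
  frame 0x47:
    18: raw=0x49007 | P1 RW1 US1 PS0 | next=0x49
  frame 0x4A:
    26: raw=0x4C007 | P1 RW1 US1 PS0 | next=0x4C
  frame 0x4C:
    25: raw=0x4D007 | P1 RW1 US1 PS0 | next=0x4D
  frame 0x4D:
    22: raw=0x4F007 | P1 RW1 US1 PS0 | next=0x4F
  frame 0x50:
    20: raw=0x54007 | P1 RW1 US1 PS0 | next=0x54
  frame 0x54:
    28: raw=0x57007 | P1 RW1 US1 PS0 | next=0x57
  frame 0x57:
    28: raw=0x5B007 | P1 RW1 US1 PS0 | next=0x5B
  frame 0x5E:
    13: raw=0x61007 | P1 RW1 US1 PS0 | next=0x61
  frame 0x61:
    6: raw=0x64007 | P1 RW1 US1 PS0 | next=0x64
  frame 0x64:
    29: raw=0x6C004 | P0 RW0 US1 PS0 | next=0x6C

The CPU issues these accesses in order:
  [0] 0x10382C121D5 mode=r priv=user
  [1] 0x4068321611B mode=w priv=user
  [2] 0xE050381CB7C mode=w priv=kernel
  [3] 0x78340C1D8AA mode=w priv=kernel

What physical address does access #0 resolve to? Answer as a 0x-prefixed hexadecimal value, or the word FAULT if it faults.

Per-access translation:
#0 VA=0x10382C121D5 (r,user):
  [0] read 0x3E idx=2: raw=0x42007 flags P=1 W=1 U=1 S=0
  [1] read 0x42 idx=14: raw=0x44007 flags P=1 W=1 U=1 S=0
  [2] read 0x44 idx=22: raw=0x47007 flags P=1 W=1 U=1 S=0
  [3] read 0x47 idx=18: raw=0x49007 flags P=1 W=1 U=1 S=0
  → PA=0x491D5  (4 entries read)
#1 VA=0x4068321611B (w,user):
  [0] read 0x3E idx=8: raw=0x4A007 flags P=1 W=1 U=1 S=0
  [1] read 0x4A idx=26: raw=0x4C007 flags P=1 W=1 U=1 S=0
  [2] read 0x4C idx=25: raw=0x4D007 flags P=1 W=1 U=1 S=0
  [3] read 0x4D idx=22: raw=0x4F007 flags P=1 W=1 U=1 S=0
  → PA=0x4F11B  (4 entries read)
#2 VA=0xE050381CB7C (w,kernel):
  [0] read 0x3E idx=28: raw=0x50007 flags P=1 W=1 U=1 S=0
  [1] read 0x50 idx=20: raw=0x54007 flags P=1 W=1 U=1 S=0
  [2] read 0x54 idx=28: raw=0x57007 flags P=1 W=1 U=1 S=0
  [3] read 0x57 idx=28: raw=0x5B007 flags P=1 W=1 U=1 S=0
  → PA=0x5BB7C  (4 entries read)
#3 VA=0x78340C1D8AA (w,kernel):
  [0] read 0x3E idx=15: raw=0x5E007 flags P=1 W=1 U=1 S=0
  [1] read 0x5E idx=13: raw=0x61007 flags P=1 W=1 U=1 S=0
  [2] read 0x61 idx=6: raw=0x64007 flags P=1 W=1 U=1 S=0
  [3] read 0x64 idx=29: raw=0x6C004 flags P=0 W=0 U=1 S=0
  ✗ PAGE_NOT_PRESENT  [4 reads]

Access #0 PA: 0x491D5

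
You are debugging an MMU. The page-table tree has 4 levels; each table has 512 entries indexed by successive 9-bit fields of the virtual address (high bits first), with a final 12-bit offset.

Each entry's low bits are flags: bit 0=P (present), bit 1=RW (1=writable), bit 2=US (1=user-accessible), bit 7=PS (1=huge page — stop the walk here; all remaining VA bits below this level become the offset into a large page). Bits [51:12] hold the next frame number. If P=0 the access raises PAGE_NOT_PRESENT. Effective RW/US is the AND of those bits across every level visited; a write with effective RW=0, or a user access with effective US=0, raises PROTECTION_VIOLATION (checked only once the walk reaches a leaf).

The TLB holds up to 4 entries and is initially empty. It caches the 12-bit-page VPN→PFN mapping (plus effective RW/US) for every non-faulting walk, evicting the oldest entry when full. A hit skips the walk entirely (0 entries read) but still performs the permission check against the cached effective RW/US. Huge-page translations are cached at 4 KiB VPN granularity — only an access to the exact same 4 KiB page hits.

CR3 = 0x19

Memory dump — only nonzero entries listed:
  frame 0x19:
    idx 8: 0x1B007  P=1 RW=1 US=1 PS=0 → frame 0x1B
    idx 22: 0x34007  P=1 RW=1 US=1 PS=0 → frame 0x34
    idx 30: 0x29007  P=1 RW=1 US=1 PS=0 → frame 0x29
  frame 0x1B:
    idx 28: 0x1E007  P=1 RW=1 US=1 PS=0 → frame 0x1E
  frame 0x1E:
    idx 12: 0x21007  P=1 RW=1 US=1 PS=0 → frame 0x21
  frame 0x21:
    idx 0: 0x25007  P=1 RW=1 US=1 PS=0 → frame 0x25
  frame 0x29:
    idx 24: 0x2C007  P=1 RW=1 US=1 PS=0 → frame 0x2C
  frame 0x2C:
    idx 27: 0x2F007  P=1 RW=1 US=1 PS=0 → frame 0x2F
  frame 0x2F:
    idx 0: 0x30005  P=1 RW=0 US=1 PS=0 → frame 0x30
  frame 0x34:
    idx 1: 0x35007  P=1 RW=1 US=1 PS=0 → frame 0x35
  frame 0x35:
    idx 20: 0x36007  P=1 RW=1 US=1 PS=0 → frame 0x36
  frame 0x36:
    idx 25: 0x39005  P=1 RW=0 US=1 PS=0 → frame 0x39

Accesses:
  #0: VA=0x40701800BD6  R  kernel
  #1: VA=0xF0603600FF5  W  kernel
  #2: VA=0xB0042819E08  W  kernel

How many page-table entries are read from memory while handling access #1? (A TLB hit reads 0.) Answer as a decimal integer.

Walk each access:
#0 VA=0x40701800BD6 (r,kernel):
  lvl0: tbl 0x19, slot 8 ⇒ 0x1B007 (P1/RW1/US1/PS0)
  lvl1: tbl 0x1B, slot 28 ⇒ 0x1E007 (P1/RW1/US1/PS0)
  lvl2: tbl 0x1E, slot 12 ⇒ 0x21007 (P1/RW1/US1/PS0)
  lvl3: tbl 0x21, slot 0 ⇒ 0x25007 (P1/RW1/US1/PS0)
  ⇒ phys 0x25BD6  [4 reads]
#1 VA=0xF0603600FF5 (w,kernel):
  lvl0: tbl 0x19, slot 30 ⇒ 0x29007 (P1/RW1/US1/PS0)
  lvl1: tbl 0x29, slot 24 ⇒ 0x2C007 (P1/RW1/US1/PS0)
  lvl2: tbl 0x2C, slot 27 ⇒ 0x2F007 (P1/RW1/US1/PS0)
  lvl3: tbl 0x2F, slot 0 ⇒ 0x30005 (P1/RW0/US1/PS0)
  → PROTECTION_VIOLATION  (4 entries read)
#2 VA=0xB0042819E08 (w,kernel):
  lvl0: tbl 0x19, slot 22 ⇒ 0x34007 (P1/RW1/US1/PS0)
  lvl1: tbl 0x34, slot 1 ⇒ 0x35007 (P1/RW1/US1/PS0)
  lvl2: tbl 0x35, slot 20 ⇒ 0x36007 (P1/RW1/US1/PS0)
  lvl3: tbl 0x36, slot 25 ⇒ 0x39005 (P1/RW0/US1/PS0)
  → PROTECTION_VIOLATION  (4 entries read)

Entries read for #1: 4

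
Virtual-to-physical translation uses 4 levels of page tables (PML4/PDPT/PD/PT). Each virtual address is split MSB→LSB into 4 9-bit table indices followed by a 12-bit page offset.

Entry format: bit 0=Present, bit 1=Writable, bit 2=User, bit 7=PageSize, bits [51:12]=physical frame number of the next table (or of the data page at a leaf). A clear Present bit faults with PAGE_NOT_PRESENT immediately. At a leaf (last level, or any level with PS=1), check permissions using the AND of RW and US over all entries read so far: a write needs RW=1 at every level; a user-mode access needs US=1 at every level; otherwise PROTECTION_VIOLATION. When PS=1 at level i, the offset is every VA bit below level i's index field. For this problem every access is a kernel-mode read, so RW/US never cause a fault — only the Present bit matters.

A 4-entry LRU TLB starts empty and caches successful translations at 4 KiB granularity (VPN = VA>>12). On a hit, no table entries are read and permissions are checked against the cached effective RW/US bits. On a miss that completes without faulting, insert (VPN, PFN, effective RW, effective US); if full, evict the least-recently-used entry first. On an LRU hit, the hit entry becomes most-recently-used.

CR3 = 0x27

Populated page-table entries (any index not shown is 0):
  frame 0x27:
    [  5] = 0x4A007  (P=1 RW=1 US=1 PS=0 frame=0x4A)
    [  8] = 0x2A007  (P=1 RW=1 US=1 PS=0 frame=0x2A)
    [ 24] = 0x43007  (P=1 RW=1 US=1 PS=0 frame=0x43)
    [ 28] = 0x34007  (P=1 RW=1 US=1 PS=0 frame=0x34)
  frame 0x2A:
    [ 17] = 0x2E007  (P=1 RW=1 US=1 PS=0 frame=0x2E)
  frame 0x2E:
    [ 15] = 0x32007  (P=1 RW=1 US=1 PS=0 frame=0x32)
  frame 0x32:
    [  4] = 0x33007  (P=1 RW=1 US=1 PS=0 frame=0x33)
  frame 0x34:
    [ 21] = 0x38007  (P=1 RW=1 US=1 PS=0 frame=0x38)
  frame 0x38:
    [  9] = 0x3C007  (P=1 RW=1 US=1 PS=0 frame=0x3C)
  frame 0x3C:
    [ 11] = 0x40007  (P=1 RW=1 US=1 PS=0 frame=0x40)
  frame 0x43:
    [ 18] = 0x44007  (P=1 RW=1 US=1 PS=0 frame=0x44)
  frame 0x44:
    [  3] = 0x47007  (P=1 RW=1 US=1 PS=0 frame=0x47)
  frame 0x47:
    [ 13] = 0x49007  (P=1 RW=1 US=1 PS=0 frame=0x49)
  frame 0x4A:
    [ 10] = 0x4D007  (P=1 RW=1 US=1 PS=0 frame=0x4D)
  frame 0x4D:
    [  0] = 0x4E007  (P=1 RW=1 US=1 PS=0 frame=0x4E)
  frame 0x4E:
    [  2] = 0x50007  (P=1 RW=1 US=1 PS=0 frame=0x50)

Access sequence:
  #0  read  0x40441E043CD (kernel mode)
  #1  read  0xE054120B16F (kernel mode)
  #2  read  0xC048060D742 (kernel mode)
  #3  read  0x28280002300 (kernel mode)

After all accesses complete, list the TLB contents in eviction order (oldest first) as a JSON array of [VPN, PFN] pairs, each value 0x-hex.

Walk each access:
#0 VA=0x40441E043CD (r,kernel):
  L0 @0x27[8] → 0x2A007  P=1,RW=1,US=1,PS=0
  L1 @0x2A[17] → 0x2E007  P=1,RW=1,US=1,PS=0
  L2 @0x2E[15] → 0x32007  P=1,RW=1,US=1,PS=0
  L3 @0x32[4] → 0x33007  P=1,RW=1,US=1,PS=0
  ⇒ phys 0x333CD  [4 reads]
#1 VA=0xE054120B16F (r,kernel):
  L0 @0x27[28] → 0x34007  P=1,RW=1,US=1,PS=0
  L1 @0x34[21] → 0x38007  P=1,RW=1,US=1,PS=0
  L2 @0x38[9] → 0x3C007  P=1,RW=1,US=1,PS=0
  L3 @0x3C[11] → 0x40007  P=1,RW=1,US=1,PS=0
  ⇒ phys 0x4016F  [4 reads]
#2 VA=0xC048060D742 (r,kernel):
  L0 @0x27[24] → 0x43007  P=1,RW=1,US=1,PS=0
  L1 @0x43[18] → 0x44007  P=1,RW=1,US=1,PS=0
  L2 @0x44[3] → 0x47007  P=1,RW=1,US=1,PS=0
  L3 @0x47[13] → 0x49007  P=1,RW=1,US=1,PS=0
  ⇒ phys 0x49742  [4 reads]
#3 VA=0x28280002300 (r,kernel):
  L0 @0x27[5] → 0x4A007  P=1,RW=1,US=1,PS=0
  L1 @0x4A[10] → 0x4D007  P=1,RW=1,US=1,PS=0
  L2 @0x4D[0] → 0x4E007  P=1,RW=1,US=1,PS=0
  L3 @0x4E[2] → 0x50007  P=1,RW=1,US=1,PS=0
  ⇒ phys 0x50300  [4 reads]

TLB: [["0x40441E04", "0x33"], ["0xE054120B", "0x40"], ["0xC048060D", "0x49"], ["0x28280002", "0x50"]]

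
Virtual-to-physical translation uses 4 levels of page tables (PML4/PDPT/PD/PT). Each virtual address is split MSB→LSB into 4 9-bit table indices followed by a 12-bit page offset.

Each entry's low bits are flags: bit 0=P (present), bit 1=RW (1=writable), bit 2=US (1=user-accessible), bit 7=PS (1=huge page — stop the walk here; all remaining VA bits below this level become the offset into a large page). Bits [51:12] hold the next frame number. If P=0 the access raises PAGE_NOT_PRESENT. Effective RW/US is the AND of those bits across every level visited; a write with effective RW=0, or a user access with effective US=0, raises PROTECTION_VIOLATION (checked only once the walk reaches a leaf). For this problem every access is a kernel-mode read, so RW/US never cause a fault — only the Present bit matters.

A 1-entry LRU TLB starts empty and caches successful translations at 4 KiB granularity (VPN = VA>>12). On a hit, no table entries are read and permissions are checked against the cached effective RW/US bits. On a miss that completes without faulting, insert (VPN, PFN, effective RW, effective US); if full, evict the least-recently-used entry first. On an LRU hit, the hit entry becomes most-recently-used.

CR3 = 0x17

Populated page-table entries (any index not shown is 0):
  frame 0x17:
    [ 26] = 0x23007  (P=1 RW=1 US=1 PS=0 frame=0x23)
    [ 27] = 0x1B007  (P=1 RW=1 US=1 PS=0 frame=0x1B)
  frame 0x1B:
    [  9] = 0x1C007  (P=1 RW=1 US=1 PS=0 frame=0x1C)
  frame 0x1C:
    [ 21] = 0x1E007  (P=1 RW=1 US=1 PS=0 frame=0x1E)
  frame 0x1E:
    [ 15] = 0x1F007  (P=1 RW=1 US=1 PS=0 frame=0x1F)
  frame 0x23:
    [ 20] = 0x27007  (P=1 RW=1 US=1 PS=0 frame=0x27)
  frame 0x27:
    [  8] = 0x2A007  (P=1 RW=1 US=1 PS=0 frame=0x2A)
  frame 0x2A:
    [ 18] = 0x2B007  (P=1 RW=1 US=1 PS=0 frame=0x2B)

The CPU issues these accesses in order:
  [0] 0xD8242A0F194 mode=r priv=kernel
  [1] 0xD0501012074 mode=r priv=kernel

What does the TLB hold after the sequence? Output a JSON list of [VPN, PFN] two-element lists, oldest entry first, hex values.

Per-access translation:
#0 VA=0xD8242A0F194 (r,kernel):
  [0] read 0x17 idx=27: raw=0x1B007 flags P=1 W=1 U=1 S=0
  [1] read 0x1B idx=9: raw=0x1C007 flags P=1 W=1 U=1 S=0
  [2] read 0x1C idx=21: raw=0x1E007 flags P=1 W=1 U=1 S=0
  [3] read 0x1E idx=15: raw=0x1F007 flags P=1 W=1 U=1 S=0
  → PA=0x1F194  (4 entries read)
#1 VA=0xD0501012074 (r,kernel):
  [0] read 0x17 idx=26: raw=0x23007 flags P=1 W=1 U=1 S=0
  [1] read 0x23 idx=20: raw=0x27007 flags P=1 W=1 U=1 S=0
  [2] read 0x27 idx=8: raw=0x2A007 flags P=1 W=1 U=1 S=0
  [3] read 0x2A idx=18: raw=0x2B007 flags P=1 W=1 U=1 S=0
  → PA=0x2B074  (4 entries read)

TLB: [["0xD0501012", "0x2B"]]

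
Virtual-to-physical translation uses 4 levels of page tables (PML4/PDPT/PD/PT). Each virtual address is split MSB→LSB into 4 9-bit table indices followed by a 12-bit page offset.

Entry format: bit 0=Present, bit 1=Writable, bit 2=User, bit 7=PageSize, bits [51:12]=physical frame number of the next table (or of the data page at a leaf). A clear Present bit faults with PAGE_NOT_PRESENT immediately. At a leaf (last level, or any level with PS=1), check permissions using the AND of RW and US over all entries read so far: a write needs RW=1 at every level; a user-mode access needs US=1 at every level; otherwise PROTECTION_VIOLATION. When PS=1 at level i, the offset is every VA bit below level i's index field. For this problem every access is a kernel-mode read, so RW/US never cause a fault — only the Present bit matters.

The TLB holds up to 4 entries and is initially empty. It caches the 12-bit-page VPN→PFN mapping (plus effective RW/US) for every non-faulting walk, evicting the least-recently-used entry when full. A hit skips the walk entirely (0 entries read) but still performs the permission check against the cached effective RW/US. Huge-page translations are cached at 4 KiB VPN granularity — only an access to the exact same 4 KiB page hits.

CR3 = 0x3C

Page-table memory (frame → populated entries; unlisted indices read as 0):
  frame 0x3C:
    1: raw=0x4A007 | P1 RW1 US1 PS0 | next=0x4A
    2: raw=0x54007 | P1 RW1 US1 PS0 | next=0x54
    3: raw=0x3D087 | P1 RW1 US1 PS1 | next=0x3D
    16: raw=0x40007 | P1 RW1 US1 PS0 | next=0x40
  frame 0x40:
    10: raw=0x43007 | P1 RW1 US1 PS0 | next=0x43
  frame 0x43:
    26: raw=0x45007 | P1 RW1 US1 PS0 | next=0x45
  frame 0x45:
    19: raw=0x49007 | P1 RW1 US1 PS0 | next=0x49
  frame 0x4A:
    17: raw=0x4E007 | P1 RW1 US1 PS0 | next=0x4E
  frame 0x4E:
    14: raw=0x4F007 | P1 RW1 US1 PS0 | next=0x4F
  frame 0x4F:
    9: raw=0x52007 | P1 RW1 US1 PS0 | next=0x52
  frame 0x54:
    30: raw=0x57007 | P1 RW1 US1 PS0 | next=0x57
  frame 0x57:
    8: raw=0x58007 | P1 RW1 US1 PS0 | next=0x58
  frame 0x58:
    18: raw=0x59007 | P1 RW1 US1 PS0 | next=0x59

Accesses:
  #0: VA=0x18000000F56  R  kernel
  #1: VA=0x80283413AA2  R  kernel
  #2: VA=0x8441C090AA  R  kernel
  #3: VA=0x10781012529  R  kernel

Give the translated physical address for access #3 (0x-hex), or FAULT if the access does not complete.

Per-access translation:
#0 VA=0x18000000F56 (r,kernel):
  [0] read 0x3C idx=3: raw=0x3D087 flags P=1 W=1 U=1 S=1
  ✓ 0x3DF56 (huge @L0)  — 1 lookups
#1 VA=0x80283413AA2 (r,kernel):
  [0] read 0x3C idx=16: raw=0x40007 flags P=1 W=1 U=1 S=0
  [1] read 0x40 idx=10: raw=0x43007 flags P=1 W=1 U=1 S=0
  [2] read 0x43 idx=26: raw=0x45007 flags P=1 W=1 U=1 S=0
  [3] read 0x45 idx=19: raw=0x49007 flags P=1 W=1 U=1 S=0
  ✓ 0x49AA2  — 4 lookups
#2 VA=0x8441C090AA (r,kernel):
  [0] read 0x3C idx=1: raw=0x4A007 flags P=1 W=1 U=1 S=0
  [1] read 0x4A idx=17: raw=0x4E007 flags P=1 W=1 U=1 S=0
  [2] read 0x4E idx=14: raw=0x4F007 flags P=1 W=1 U=1 S=0
  [3] read 0x4F idx=9: raw=0x52007 flags P=1 W=1 U=1 S=0
  ✓ 0x520AA  — 4 lookups
#3 VA=0x10781012529 (r,kernel):
  [0] read 0x3C idx=2: raw=0x54007 flags P=1 W=1 U=1 S=0
  [1] read 0x54 idx=30: raw=0x57007 flags P=1 W=1 U=1 S=0
  [2] read 0x57 idx=8: raw=0x58007 flags P=1 W=1 U=1 S=0
  [3] read 0x58 idx=18: raw=0x59007 flags P=1 W=1 U=1 S=0
  ✓ 0x59529  — 4 lookups

Access #3 PA: 0x59529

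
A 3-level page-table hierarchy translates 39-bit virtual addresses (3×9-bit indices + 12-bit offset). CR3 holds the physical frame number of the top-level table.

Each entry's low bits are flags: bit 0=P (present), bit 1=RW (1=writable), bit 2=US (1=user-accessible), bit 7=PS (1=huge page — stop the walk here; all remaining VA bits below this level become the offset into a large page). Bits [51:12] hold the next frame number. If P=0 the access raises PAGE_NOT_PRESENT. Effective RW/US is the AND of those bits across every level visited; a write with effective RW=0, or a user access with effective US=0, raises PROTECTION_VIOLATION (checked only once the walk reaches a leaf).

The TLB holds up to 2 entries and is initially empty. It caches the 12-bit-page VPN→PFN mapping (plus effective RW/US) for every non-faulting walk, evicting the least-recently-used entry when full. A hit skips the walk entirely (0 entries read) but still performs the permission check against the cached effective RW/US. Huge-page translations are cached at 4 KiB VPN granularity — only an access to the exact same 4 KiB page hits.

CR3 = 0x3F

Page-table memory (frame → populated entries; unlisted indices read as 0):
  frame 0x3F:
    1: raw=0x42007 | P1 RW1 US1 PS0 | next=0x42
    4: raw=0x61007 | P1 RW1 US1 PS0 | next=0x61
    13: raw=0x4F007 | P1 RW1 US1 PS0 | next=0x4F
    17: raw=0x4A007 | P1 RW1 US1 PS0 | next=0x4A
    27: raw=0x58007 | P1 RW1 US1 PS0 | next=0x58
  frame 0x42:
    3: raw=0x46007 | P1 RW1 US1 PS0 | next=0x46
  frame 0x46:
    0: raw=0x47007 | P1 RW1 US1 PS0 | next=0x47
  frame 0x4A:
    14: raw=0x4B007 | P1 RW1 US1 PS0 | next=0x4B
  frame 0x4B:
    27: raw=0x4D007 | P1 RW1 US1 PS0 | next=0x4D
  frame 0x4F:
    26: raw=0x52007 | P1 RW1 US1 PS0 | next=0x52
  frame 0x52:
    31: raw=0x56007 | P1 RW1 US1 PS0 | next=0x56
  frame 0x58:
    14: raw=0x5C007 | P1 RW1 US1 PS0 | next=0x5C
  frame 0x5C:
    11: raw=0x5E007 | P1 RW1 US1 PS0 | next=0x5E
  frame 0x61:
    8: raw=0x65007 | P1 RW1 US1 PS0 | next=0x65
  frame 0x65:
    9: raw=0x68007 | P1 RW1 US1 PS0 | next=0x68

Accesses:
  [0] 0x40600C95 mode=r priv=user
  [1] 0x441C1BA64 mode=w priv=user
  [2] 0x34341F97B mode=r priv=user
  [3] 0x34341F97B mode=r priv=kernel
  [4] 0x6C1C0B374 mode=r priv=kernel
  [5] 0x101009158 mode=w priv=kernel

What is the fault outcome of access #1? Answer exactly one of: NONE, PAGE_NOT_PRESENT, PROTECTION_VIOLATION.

Walk each access:
#0 VA=0x40600C95 (r,user):
  L0 @0x3F[1] → 0x42007  P=1,RW=1,US=1,PS=0
  L1 @0x42[3] → 0x46007  P=1,RW=1,US=1,PS=0
  L2 @0x46[0] → 0x47007  P=1,RW=1,US=1,PS=0
  ✓ 0x47C95  — 3 lookups
#1 VA=0x441C1BA64 (w,user):
  L0 @0x3F[17] → 0x4A007  P=1,RW=1,US=1,PS=0
  L1 @0x4A[14] → 0x4B007  P=1,RW=1,US=1,PS=0
  L2 @0x4B[27] → 0x4D007  P=1,RW=1,US=1,PS=0
  ✓ 0x4DA64  — 3 lookups
#2 VA=0x34341F97B (r,user):
  L0 @0x3F[13] → 0x4F007  P=1,RW=1,US=1,PS=0
  L1 @0x4F[26] → 0x52007  P=1,RW=1,US=1,PS=0
  L2 @0x52[31] → 0x56007  P=1,RW=1,US=1,PS=0
  ✓ 0x5697B  — 3 lookups
#3 VA=0x34341F97B (r,kernel):
  TLB hit vpn=0x34341F → PA=0x5697B
#4 VA=0x6C1C0B374 (r,kernel):
  L0 @0x3F[27] → 0x58007  P=1,RW=1,US=1,PS=0
  L1 @0x58[14] → 0x5C007  P=1,RW=1,US=1,PS=0
  L2 @0x5C[11] → 0x5E007  P=1,RW=1,US=1,PS=0
  ✓ 0x5E374  — 3 lookups
#5 VA=0x101009158 (w,kernel):
  L0 @0x3F[4] → 0x61007  P=1,RW=1,US=1,PS=0
  L1 @0x61[8] → 0x65007  P=1,RW=1,US=1,PS=0
  L2 @0x65[9] → 0x68007  P=1,RW=1,US=1,PS=0
  ✓ 0x68158  — 3 lookups

Access #1 fault: NONE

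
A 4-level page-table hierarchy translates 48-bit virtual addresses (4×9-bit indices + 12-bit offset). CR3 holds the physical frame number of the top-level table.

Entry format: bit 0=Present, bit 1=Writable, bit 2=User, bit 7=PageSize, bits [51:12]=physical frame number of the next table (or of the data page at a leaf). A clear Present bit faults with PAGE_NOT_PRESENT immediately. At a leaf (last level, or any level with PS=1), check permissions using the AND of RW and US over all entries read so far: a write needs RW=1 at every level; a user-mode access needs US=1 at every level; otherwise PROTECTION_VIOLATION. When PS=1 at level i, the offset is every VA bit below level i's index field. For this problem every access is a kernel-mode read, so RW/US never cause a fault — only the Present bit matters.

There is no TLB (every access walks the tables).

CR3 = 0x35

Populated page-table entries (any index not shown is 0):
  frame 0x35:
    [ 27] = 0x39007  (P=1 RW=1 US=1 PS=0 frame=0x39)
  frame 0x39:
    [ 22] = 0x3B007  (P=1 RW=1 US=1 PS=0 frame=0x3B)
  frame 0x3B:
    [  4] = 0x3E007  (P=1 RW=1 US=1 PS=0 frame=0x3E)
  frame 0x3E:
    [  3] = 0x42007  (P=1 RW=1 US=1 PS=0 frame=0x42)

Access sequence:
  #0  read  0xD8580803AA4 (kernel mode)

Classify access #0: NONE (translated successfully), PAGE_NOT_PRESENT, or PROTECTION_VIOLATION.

Per-access translation:
#0 VA=0xD8580803AA4 (r,kernel):
  L0: frame=0x35 idx=27 entry=0x39007 [P=1 RW=1 US=1 PS=0]
  L1: frame=0x39 idx=22 entry=0x3B007 [P=1 RW=1 US=1 PS=0]
  L2: frame=0x3B idx=4 entry=0x3E007 [P=1 RW=1 US=1 PS=0]
  L3: frame=0x3E idx=3 entry=0x42007 [P=1 RW=1 US=1 PS=0]
  ✓ 0x42AA4  — 4 lookups

Access #0 fault: NONE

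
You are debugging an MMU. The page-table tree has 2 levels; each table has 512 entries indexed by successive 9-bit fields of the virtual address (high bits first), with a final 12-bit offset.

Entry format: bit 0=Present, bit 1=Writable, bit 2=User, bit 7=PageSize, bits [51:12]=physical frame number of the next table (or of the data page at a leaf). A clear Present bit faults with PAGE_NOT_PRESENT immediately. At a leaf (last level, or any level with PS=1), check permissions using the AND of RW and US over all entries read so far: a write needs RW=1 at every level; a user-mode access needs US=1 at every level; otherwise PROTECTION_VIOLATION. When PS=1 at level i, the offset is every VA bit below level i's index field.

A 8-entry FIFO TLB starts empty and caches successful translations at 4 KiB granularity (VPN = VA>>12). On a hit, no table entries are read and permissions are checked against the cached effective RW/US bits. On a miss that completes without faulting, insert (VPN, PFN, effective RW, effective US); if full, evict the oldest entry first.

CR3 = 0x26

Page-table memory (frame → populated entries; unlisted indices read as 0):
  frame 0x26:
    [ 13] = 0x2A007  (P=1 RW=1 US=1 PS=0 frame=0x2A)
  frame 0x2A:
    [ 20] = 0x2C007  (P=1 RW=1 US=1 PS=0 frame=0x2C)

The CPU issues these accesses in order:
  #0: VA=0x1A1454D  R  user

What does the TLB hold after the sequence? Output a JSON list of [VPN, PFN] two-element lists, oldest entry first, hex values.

Trace:
#0 VA=0x1A1454D (r,user):
  lvl0: tbl 0x26, slot 13 ⇒ 0x2A007 (P1/RW1/US1/PS0)
  lvl1: tbl 0x2A, slot 20 ⇒ 0x2C007 (P1/RW1/US1/PS0)
  ⇒ phys 0x2C54D  [2 reads]

TLB: [["0x1A14", "0x2C"]]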